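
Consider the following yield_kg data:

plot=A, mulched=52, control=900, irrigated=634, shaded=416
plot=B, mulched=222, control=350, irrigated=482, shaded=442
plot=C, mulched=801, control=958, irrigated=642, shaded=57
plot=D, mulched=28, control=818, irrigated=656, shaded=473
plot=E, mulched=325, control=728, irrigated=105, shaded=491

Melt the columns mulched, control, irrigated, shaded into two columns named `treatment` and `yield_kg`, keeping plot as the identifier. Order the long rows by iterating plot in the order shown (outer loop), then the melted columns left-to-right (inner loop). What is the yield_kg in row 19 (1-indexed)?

105

20 rows total (5 × 4). Row 19: index ⌊(19-1)/4⌋ = 4 into plot → E; (19-1) mod 4 = 2 into the melted columns → irrigated.
So row 19 is (E, irrigated, 105); yield_kg = 105.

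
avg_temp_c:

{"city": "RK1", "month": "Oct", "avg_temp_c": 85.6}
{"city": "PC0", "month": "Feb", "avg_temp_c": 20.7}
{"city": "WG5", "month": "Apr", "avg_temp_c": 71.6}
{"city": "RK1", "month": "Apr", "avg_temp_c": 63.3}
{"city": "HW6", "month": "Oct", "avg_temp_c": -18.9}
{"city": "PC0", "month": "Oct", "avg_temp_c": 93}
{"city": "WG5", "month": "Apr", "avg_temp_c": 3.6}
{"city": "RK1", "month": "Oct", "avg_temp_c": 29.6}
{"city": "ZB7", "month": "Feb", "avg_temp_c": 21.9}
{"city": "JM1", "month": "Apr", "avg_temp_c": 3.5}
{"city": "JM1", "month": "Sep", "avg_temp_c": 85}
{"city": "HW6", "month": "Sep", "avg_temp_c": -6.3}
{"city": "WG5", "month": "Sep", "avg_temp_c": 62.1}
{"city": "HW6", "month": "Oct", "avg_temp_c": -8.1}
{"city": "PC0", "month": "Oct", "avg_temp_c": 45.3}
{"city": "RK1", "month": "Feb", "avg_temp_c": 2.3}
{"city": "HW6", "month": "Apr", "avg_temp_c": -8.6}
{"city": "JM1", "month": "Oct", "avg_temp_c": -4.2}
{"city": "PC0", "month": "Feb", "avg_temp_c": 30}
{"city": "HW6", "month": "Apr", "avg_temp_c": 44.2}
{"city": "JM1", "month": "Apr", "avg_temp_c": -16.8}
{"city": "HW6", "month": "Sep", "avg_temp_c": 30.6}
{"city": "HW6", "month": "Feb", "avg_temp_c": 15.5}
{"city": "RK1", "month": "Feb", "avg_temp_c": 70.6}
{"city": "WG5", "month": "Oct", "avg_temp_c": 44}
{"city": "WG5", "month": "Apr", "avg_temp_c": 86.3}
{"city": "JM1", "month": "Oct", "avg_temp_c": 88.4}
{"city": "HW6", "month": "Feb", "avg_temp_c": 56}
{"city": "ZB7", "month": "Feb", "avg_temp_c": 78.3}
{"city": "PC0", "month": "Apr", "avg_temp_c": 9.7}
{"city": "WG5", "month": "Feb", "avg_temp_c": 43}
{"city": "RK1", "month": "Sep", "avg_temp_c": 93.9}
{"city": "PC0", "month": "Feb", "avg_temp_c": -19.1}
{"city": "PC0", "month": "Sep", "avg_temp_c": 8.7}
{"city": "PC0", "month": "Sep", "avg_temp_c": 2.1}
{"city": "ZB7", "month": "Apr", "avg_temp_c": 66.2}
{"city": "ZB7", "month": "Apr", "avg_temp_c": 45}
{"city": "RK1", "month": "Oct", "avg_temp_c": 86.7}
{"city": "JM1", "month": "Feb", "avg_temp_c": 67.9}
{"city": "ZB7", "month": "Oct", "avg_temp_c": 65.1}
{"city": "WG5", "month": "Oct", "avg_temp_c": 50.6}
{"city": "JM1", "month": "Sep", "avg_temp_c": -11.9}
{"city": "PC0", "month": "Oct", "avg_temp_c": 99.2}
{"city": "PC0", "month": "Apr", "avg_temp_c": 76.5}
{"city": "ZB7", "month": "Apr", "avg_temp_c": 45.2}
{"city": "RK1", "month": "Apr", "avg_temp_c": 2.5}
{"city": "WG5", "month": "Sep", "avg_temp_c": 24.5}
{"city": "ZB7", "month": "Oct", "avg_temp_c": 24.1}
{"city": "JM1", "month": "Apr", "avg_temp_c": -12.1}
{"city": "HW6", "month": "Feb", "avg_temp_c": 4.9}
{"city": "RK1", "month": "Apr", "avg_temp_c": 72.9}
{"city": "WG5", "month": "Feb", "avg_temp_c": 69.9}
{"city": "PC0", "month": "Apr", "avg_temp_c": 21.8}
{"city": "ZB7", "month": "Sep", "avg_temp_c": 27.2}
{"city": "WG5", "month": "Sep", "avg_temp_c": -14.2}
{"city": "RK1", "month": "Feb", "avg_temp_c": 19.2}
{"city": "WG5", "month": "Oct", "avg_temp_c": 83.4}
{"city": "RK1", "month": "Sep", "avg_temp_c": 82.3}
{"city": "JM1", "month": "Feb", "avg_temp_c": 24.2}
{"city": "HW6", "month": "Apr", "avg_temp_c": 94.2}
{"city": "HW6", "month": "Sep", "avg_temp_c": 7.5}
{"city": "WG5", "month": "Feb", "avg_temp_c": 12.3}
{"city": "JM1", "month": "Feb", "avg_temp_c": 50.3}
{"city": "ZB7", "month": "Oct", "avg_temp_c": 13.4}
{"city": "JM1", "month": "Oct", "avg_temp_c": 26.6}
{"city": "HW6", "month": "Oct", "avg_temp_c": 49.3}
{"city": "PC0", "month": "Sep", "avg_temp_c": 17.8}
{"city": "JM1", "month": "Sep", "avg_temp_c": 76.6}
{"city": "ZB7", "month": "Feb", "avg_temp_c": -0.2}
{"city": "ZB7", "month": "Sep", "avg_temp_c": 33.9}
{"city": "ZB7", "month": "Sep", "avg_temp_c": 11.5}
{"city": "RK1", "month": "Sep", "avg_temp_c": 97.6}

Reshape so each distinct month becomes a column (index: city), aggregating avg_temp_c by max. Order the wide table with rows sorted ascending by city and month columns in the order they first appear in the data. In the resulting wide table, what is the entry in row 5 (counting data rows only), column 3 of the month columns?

86.3

With rows sorted ascending by city, row 5 is city=WG5. month columns in first-appearance order: Oct, Feb, Apr, Sep; column 3 is Apr.
Long rows with city=WG5, month=Apr: max(71.6, 3.6, 86.3) = 86.3.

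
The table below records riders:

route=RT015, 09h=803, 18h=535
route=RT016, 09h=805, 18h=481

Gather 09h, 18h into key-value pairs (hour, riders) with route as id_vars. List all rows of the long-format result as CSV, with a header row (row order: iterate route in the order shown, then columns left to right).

Each (route, column) pair becomes one row: 2 × 2 = 4 rows.
For example, (RT015, 09h) → riders=803.

route,hour,riders
RT015,09h,803
RT015,18h,535
RT016,09h,805
RT016,18h,481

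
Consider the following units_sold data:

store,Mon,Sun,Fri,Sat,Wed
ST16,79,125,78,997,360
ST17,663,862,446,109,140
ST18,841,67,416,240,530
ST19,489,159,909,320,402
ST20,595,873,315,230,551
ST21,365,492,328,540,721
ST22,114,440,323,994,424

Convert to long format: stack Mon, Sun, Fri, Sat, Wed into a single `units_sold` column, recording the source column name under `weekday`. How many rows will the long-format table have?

7 store values × 5 melted columns = 35 rows.

35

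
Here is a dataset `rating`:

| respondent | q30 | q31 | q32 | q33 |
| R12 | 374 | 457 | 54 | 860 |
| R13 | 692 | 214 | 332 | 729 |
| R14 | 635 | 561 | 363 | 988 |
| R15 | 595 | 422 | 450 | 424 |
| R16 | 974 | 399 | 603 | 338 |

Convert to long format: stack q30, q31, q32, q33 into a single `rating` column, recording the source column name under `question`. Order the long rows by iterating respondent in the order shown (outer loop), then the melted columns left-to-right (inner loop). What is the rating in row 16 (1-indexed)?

20 rows total (5 × 4). Row 16: index ⌊(16-1)/4⌋ = 3 into respondent → R15; (16-1) mod 4 = 3 into the melted columns → q33.
So row 16 is (R15, q33, 424); rating = 424.

424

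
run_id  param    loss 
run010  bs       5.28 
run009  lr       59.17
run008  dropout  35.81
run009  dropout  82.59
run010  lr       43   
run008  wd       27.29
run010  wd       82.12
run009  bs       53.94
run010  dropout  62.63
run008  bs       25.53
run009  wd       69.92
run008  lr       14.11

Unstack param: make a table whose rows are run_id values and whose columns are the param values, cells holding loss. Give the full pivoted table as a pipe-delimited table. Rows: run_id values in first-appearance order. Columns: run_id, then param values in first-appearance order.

| run_id | bs | lr | dropout | wd |
| run010 | 5.28 | 43 | 62.63 | 82.12 |
| run009 | 53.94 | 59.17 | 82.59 | 69.92 |
| run008 | 25.53 | 14.11 | 35.81 | 27.29 |

Columns: run_id plus the 4 distinct param values (bs, lr, dropout, wd).
For example, row run010 column bs takes loss=5.28 from the long row (run010, bs).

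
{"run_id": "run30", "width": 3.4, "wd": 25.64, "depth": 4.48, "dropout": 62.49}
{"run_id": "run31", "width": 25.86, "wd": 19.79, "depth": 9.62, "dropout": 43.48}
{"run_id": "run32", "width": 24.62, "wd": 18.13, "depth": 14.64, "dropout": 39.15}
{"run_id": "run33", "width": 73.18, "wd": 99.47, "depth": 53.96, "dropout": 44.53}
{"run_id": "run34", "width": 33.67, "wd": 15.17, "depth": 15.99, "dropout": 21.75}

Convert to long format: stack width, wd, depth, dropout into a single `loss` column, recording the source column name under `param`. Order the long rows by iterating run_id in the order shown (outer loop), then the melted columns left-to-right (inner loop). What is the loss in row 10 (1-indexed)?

18.13

20 rows total (5 × 4). Row 10: index ⌊(10-1)/4⌋ = 2 into run_id → run32; (10-1) mod 4 = 1 into the melted columns → wd.
So row 10 is (run32, wd, 18.13); loss = 18.13.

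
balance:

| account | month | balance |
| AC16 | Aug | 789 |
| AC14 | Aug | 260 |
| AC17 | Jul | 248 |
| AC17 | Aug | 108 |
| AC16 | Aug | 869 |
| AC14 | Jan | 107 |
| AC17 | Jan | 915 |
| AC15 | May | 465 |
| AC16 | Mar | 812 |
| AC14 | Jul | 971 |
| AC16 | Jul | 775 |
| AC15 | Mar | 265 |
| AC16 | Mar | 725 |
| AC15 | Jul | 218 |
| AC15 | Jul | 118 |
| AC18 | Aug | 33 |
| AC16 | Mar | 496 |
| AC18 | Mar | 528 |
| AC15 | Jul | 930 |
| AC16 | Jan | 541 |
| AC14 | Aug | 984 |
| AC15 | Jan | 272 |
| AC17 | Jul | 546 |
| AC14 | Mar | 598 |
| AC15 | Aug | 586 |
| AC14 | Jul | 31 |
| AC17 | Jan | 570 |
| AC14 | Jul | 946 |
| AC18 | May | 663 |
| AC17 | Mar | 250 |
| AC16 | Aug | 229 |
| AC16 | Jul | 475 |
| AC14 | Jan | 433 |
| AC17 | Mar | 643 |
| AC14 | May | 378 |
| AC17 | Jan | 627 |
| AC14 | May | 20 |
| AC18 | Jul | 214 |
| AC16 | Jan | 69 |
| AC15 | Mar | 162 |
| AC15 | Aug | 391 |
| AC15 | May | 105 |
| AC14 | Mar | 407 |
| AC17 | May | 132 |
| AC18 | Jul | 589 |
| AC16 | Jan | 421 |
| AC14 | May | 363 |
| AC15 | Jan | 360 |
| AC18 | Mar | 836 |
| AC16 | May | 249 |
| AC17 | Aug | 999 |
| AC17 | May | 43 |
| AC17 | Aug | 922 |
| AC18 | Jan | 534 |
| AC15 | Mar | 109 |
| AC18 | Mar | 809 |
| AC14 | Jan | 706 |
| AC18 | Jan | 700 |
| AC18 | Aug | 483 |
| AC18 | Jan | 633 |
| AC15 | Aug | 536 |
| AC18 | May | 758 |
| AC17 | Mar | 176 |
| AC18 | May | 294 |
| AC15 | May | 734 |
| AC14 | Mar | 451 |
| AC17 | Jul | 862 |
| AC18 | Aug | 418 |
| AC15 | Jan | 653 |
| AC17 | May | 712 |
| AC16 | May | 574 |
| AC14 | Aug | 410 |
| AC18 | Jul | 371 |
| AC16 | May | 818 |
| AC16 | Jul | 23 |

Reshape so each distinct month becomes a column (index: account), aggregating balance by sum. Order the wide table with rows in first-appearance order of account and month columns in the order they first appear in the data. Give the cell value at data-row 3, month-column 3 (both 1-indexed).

2112

With rows in first-appearance order of account, row 3 is account=AC17. month columns in first-appearance order: Aug, Jul, Jan, May, Mar; column 3 is Jan.
Long rows with account=AC17, month=Jan: 915 + 570 + 627 = 2112.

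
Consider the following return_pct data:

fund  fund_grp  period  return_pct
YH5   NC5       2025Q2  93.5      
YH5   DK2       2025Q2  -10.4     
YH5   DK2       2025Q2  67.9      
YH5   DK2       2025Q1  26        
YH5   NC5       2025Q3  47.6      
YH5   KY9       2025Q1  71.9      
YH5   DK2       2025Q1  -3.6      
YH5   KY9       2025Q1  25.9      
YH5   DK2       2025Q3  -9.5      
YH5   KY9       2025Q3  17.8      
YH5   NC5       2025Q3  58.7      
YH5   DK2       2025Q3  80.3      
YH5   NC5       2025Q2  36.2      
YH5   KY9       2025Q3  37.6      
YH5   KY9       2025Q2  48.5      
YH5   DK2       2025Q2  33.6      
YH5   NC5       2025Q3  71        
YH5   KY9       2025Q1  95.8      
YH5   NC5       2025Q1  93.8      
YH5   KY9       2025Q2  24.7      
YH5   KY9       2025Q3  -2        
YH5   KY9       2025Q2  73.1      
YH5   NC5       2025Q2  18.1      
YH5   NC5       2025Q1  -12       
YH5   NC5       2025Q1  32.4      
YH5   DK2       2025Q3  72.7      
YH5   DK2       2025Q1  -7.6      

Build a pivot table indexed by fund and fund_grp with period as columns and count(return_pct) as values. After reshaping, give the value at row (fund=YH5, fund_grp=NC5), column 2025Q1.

3

Rows with fund=YH5, fund_grp=NC5 and period=2025Q1: return_pct values are 93.8, -12, 32.4.
3 rows match — count = 3.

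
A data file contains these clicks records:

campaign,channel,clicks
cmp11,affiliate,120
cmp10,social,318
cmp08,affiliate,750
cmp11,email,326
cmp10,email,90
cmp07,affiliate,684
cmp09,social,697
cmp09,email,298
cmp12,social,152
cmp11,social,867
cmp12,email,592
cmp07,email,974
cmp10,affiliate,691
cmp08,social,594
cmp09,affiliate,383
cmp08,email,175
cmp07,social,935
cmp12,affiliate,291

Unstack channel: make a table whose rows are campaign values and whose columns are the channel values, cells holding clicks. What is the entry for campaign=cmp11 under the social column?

867

Wide layout: rows indexed by campaign, columns are the 3 distinct channel values (affiliate, social, email).
Cell (campaign=cmp11, channel=social) draws from the long row where campaign=cmp11 and channel=social, which has clicks=867.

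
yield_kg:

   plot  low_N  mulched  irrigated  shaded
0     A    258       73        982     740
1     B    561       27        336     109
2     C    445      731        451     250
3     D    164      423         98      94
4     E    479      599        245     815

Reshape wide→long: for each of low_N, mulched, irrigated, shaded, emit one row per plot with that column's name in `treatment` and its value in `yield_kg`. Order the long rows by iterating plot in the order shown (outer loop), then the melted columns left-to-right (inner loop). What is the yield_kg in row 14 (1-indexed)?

423

20 rows total (5 × 4). Row 14: index ⌊(14-1)/4⌋ = 3 into plot → D; (14-1) mod 4 = 1 into the melted columns → mulched.
So row 14 is (D, mulched, 423); yield_kg = 423.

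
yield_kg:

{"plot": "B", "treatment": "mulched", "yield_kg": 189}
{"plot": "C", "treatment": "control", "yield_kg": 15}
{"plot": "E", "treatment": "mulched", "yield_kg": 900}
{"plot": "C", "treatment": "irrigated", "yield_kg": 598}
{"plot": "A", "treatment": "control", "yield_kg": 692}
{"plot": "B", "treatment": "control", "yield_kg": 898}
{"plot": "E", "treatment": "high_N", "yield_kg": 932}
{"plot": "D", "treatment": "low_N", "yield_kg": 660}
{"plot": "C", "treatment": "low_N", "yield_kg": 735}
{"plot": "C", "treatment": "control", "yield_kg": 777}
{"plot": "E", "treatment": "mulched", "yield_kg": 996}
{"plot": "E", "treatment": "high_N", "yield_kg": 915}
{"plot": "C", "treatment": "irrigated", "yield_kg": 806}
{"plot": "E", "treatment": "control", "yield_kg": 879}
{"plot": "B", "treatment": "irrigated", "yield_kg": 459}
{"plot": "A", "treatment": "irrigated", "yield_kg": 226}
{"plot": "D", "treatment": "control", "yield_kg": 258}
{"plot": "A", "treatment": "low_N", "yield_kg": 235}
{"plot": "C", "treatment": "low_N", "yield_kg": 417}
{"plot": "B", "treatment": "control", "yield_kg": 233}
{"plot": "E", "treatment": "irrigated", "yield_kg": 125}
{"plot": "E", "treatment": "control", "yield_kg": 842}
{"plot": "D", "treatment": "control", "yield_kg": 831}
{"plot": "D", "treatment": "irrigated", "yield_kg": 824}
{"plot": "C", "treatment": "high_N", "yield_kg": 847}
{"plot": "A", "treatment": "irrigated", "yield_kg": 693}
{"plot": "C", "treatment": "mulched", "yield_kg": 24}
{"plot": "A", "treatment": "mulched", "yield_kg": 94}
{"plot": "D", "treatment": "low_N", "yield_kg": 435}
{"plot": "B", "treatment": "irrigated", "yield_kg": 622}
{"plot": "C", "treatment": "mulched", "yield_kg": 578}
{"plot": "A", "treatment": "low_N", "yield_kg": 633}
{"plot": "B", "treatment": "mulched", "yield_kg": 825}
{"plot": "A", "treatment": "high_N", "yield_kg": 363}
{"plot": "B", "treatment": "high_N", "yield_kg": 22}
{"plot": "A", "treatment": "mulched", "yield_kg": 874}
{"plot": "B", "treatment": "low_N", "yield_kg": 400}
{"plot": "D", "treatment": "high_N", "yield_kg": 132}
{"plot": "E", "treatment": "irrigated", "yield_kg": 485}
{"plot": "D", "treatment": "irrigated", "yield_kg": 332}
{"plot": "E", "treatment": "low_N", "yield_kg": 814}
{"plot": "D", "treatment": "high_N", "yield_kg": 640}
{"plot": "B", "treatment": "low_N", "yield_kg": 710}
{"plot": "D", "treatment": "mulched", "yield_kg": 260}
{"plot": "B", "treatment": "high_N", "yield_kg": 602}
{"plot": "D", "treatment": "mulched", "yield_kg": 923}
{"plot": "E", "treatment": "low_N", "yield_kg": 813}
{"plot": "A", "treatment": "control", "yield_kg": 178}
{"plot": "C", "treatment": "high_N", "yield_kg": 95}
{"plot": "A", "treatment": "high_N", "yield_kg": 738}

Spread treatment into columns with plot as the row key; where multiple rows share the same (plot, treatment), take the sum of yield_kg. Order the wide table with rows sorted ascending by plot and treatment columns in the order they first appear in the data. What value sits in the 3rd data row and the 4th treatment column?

With rows sorted ascending by plot, row 3 is plot=C. treatment columns in first-appearance order: mulched, control, irrigated, high_N, low_N; column 4 is high_N.
Long rows with plot=C, treatment=high_N: 847 + 95 = 942.

942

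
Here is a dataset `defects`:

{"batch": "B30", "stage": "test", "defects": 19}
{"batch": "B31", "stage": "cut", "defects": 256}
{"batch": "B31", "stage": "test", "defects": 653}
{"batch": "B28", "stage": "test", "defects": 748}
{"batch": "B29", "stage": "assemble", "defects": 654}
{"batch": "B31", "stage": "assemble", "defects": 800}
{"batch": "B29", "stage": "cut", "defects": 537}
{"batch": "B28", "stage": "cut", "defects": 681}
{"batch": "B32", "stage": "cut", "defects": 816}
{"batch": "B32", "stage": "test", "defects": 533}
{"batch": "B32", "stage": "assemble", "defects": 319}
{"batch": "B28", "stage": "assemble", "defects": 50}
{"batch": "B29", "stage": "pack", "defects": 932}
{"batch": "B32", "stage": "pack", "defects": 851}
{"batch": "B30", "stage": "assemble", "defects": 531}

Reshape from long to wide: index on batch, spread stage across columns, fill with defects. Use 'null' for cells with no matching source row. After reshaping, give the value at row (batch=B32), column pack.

851

The long row with batch=B32, stage=pack has defects=851.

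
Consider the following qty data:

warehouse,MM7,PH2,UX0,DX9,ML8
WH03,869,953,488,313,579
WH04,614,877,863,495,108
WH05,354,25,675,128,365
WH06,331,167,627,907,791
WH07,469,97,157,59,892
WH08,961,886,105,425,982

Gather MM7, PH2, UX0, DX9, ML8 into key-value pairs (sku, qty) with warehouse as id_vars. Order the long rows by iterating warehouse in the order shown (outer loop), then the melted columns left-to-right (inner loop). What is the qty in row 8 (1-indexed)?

863

30 rows total (6 × 5). Row 8: index ⌊(8-1)/5⌋ = 1 into warehouse → WH04; (8-1) mod 5 = 2 into the melted columns → UX0.
So row 8 is (WH04, UX0, 863); qty = 863.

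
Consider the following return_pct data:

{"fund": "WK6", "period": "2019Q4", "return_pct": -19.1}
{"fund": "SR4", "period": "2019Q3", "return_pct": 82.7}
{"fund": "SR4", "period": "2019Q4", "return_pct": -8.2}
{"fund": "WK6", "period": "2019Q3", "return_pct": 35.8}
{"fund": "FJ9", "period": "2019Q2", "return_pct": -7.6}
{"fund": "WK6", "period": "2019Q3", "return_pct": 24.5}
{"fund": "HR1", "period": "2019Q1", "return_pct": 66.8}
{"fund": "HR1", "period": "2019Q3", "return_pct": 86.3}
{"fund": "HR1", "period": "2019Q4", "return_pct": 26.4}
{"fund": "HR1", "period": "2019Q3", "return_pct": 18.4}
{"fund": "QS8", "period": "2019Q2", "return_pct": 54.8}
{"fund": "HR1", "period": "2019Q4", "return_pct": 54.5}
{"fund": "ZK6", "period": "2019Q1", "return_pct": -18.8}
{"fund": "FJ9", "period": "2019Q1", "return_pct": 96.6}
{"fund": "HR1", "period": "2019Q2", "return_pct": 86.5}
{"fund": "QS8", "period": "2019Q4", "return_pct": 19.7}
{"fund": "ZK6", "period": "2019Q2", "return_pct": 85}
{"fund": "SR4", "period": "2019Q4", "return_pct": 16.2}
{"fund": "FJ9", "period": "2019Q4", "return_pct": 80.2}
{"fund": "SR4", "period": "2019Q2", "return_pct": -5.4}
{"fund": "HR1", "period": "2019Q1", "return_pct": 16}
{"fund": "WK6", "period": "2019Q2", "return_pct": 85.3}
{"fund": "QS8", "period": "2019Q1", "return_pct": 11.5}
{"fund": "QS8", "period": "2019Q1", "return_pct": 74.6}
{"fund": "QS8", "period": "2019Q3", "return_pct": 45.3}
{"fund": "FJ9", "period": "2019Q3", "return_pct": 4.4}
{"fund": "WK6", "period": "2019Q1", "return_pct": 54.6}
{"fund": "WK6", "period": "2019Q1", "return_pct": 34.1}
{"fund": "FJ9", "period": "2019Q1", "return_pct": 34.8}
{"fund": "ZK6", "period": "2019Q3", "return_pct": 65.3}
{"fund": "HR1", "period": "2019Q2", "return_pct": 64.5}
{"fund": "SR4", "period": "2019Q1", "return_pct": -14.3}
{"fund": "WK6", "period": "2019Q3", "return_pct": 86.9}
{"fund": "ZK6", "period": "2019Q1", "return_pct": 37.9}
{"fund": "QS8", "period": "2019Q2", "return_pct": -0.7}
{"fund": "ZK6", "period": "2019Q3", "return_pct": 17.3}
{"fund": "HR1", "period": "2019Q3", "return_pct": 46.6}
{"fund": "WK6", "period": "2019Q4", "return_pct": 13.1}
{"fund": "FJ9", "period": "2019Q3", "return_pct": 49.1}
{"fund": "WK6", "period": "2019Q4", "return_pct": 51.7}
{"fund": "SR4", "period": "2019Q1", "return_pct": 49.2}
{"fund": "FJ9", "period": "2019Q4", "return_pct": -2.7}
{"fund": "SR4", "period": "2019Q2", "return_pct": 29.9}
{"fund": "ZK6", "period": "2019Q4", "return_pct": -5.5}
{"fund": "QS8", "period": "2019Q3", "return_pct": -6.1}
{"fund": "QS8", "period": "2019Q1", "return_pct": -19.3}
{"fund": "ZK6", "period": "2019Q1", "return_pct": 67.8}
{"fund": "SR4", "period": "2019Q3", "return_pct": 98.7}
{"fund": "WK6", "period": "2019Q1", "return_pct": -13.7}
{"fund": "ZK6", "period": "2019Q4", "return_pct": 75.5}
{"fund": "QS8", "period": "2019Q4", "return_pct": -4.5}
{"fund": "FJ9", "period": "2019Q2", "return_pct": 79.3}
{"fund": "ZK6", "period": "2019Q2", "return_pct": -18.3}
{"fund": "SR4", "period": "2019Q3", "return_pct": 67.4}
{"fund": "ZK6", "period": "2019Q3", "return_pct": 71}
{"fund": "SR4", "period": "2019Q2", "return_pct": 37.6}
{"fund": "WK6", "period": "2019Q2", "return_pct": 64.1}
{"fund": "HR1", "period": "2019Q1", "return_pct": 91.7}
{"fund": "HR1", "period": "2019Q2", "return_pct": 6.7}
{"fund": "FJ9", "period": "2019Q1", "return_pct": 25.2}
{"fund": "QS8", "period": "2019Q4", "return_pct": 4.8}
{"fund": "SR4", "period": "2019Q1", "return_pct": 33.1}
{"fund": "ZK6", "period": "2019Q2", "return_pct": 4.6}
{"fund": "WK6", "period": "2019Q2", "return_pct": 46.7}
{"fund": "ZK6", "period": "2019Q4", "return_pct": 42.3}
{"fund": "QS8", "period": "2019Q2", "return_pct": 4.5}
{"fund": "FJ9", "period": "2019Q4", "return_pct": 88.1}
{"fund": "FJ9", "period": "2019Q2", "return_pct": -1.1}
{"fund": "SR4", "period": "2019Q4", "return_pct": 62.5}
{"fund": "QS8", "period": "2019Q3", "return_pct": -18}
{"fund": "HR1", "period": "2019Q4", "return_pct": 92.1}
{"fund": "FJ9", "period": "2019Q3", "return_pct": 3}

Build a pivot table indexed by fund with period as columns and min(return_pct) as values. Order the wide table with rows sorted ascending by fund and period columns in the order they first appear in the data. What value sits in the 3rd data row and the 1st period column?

With rows sorted ascending by fund, row 3 is fund=QS8. period columns in first-appearance order: 2019Q4, 2019Q3, 2019Q2, 2019Q1; column 1 is 2019Q4.
Long rows with fund=QS8, period=2019Q4: min(19.7, -4.5, 4.8) = -4.5.

-4.5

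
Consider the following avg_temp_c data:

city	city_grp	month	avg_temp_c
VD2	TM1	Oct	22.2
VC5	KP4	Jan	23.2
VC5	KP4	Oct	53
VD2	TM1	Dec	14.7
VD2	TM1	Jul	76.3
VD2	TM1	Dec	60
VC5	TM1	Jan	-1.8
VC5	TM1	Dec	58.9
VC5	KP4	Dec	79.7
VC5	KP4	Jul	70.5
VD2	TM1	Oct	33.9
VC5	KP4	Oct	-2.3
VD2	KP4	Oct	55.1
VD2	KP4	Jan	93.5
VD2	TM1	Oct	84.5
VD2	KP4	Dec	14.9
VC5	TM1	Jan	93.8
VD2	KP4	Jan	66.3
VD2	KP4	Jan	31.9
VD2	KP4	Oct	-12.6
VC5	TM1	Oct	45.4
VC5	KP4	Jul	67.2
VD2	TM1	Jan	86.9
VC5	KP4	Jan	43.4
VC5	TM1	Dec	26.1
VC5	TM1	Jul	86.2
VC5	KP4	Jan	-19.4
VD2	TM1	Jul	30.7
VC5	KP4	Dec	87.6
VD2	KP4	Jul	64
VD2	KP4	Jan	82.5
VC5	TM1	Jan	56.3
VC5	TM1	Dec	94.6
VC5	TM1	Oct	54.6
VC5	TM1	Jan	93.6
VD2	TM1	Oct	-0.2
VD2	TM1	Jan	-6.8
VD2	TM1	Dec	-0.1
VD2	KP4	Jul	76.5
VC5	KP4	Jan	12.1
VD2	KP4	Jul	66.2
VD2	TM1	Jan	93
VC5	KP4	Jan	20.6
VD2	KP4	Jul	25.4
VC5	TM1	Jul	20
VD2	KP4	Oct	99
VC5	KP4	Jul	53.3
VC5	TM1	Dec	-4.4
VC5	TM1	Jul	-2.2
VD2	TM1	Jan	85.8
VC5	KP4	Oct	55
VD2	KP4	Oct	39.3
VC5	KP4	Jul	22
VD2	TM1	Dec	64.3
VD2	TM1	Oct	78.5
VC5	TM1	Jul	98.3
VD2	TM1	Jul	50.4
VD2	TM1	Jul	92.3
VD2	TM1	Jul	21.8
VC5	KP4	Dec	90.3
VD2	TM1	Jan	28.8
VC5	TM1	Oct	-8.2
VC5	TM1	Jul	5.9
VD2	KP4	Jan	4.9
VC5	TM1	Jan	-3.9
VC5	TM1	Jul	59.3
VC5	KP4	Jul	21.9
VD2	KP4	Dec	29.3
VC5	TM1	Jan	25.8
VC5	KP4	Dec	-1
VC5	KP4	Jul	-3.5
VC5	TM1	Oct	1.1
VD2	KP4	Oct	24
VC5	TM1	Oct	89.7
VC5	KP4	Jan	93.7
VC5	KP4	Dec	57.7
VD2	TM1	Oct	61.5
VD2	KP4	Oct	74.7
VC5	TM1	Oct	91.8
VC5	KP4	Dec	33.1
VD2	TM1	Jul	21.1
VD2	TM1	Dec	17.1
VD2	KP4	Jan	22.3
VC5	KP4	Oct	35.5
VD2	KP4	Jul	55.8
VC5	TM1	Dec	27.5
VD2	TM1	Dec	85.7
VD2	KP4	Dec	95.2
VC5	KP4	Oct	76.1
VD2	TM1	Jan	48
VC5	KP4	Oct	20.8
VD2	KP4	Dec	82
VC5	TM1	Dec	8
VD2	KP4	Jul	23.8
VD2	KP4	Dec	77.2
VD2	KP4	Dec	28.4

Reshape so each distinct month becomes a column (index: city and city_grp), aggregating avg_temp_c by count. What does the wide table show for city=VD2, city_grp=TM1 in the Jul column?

Rows with city=VD2, city_grp=TM1 and month=Jul: avg_temp_c values are 76.3, 30.7, 50.4, 92.3, 21.8, 21.1.
6 rows match — count = 6.

6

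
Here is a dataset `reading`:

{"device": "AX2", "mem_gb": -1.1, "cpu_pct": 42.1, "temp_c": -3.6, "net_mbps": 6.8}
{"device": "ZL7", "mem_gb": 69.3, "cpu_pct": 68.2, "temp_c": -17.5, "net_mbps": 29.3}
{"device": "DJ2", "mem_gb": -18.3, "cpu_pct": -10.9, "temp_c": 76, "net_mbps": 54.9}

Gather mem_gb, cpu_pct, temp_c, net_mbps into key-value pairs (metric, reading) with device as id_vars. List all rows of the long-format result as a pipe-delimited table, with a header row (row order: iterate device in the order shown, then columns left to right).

Each (device, column) pair becomes one row: 3 × 4 = 12 rows.
For example, (AX2, mem_gb) → reading=-1.1.

| device | metric | reading |
| AX2 | mem_gb | -1.1 |
| AX2 | cpu_pct | 42.1 |
| AX2 | temp_c | -3.6 |
| AX2 | net_mbps | 6.8 |
| ZL7 | mem_gb | 69.3 |
| ZL7 | cpu_pct | 68.2 |
| ZL7 | temp_c | -17.5 |
| ZL7 | net_mbps | 29.3 |
| DJ2 | mem_gb | -18.3 |
| DJ2 | cpu_pct | -10.9 |
| DJ2 | temp_c | 76 |
| DJ2 | net_mbps | 54.9 |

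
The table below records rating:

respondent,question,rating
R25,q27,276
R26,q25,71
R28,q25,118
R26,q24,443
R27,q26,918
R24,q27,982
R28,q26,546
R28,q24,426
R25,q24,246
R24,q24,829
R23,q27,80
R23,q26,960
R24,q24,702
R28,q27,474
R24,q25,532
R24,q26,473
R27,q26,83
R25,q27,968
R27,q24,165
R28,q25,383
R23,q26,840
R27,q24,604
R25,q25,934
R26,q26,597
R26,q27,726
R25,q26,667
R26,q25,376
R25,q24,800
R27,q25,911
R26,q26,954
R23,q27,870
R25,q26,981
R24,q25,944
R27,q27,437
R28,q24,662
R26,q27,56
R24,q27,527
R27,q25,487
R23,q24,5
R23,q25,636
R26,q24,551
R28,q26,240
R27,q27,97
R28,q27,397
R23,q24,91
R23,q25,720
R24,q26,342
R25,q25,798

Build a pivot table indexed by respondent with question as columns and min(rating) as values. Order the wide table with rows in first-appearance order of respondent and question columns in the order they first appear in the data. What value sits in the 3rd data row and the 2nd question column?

With rows in first-appearance order of respondent, row 3 is respondent=R28. question columns in first-appearance order: q27, q25, q24, q26; column 2 is q25.
Long rows with respondent=R28, question=q25: min(118, 383) = 118.

118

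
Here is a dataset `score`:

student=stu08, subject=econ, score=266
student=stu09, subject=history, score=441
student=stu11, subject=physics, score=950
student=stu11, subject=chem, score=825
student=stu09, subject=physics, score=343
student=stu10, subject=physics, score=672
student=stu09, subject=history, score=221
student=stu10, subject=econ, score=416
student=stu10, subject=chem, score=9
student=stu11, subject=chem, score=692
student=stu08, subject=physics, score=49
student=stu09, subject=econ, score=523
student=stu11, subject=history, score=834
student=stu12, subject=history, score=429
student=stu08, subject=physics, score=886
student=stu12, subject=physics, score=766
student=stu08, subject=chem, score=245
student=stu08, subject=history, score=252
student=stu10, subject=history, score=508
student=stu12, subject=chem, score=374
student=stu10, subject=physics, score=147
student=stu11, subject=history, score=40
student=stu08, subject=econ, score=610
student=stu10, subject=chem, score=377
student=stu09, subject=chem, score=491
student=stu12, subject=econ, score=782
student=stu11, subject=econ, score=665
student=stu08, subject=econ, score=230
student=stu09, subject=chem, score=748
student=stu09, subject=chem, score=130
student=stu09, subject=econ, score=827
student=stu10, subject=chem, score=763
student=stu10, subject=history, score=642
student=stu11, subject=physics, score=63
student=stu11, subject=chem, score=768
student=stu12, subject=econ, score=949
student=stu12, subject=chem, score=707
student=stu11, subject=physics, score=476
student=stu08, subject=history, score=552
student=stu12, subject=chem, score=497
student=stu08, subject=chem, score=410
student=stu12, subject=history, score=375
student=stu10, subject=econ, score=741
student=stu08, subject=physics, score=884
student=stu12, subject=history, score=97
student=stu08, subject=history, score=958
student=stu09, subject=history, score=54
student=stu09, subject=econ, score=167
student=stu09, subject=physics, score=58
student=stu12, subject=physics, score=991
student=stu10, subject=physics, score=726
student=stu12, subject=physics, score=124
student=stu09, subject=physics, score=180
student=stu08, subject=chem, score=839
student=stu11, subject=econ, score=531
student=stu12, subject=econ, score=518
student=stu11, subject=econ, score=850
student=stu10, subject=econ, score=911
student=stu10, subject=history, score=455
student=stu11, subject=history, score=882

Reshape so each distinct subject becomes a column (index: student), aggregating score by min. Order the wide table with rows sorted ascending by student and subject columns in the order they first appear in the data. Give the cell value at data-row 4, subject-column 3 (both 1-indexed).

63

With rows sorted ascending by student, row 4 is student=stu11. subject columns in first-appearance order: econ, history, physics, chem; column 3 is physics.
Long rows with student=stu11, subject=physics: min(950, 63, 476) = 63.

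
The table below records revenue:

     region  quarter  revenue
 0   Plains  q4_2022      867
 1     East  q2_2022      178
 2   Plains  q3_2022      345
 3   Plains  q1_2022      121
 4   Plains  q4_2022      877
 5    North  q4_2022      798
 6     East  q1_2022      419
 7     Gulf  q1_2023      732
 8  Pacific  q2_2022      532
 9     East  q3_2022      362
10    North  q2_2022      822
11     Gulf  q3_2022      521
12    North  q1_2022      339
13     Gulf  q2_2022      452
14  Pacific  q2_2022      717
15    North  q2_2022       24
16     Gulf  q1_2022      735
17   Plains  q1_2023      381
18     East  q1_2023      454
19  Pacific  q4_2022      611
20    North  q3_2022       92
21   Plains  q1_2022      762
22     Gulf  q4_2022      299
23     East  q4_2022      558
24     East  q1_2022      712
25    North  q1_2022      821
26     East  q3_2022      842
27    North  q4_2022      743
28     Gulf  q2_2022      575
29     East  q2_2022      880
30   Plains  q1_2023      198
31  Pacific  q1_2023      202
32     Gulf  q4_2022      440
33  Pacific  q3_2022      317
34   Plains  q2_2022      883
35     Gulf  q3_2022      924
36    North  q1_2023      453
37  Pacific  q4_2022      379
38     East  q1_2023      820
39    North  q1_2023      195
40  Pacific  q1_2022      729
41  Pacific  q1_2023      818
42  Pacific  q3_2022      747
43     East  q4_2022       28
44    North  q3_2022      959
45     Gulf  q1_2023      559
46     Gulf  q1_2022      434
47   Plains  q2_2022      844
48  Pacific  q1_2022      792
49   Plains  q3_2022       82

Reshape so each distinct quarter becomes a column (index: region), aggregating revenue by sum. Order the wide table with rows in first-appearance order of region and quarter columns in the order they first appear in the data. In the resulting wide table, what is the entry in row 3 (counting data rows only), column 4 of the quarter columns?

With rows in first-appearance order of region, row 3 is region=North. quarter columns in first-appearance order: q4_2022, q2_2022, q3_2022, q1_2022, q1_2023; column 4 is q1_2022.
Long rows with region=North, quarter=q1_2022: 339 + 821 = 1160.

1160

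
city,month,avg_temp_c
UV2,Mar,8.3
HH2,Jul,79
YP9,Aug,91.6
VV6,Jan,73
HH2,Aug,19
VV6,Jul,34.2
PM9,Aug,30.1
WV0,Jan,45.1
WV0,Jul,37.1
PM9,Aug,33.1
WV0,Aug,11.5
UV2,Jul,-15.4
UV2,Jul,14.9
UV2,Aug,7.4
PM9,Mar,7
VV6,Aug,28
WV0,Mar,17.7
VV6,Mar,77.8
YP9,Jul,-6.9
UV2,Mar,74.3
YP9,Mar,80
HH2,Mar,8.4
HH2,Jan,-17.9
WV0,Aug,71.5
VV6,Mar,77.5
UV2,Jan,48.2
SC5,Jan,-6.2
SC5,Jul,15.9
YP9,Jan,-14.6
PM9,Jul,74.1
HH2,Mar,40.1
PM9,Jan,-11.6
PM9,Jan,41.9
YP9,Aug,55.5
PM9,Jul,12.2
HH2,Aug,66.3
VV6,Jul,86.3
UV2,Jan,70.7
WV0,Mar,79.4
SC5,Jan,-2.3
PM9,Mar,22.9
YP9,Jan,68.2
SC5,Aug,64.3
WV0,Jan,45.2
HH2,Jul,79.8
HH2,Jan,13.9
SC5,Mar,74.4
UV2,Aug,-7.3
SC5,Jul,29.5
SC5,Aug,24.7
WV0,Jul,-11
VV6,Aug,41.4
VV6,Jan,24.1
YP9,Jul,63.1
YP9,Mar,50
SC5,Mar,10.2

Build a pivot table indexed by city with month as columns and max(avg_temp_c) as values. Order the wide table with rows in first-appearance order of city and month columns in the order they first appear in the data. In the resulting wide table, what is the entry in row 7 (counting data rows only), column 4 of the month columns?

-2.3

With rows in first-appearance order of city, row 7 is city=SC5. month columns in first-appearance order: Mar, Jul, Aug, Jan; column 4 is Jan.
Long rows with city=SC5, month=Jan: max(-6.2, -2.3) = -2.3.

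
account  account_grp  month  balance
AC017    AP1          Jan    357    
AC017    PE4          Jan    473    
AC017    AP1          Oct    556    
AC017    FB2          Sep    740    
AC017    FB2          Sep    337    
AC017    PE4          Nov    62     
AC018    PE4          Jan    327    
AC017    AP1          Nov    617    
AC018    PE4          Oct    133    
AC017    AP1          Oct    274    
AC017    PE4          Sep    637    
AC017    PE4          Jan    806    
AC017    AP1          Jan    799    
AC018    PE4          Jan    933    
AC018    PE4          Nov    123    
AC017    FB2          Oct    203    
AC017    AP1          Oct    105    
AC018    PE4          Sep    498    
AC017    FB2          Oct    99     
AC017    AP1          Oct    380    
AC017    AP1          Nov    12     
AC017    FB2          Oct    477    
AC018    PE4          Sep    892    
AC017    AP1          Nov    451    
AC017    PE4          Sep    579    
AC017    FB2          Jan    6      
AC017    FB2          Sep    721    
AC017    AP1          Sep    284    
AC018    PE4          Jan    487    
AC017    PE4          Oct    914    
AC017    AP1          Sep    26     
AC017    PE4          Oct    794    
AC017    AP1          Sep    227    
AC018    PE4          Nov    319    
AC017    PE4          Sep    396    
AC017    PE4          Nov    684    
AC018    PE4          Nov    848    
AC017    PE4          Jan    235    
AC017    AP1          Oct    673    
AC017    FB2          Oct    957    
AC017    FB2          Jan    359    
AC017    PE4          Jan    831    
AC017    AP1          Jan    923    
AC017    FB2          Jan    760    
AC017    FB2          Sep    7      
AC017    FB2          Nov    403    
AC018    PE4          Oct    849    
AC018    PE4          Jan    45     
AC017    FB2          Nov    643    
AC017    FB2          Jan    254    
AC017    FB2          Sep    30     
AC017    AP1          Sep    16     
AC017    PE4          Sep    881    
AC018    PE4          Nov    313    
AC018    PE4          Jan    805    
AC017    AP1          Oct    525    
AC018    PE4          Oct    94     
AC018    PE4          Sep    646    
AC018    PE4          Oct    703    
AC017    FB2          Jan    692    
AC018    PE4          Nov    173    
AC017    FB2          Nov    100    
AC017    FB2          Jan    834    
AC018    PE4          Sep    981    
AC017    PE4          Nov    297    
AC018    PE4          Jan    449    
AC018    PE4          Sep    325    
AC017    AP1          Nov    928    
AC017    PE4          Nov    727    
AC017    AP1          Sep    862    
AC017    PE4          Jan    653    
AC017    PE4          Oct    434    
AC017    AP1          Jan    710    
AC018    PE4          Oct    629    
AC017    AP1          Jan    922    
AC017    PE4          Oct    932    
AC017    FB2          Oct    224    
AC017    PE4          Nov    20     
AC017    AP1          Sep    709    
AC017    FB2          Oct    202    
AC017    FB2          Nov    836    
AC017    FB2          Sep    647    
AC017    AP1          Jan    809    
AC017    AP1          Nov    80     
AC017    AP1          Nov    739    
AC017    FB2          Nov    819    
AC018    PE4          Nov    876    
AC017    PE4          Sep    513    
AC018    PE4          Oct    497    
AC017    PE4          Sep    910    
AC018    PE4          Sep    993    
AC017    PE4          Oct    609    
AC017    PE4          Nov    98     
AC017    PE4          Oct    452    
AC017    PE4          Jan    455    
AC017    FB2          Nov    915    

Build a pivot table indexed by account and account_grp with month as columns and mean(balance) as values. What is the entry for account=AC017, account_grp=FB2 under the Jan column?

484.17

Rows with account=AC017, account_grp=FB2 and month=Jan: balance values are 6, 359, 760, 254, 692, 834.
(6 + 359 + 760 + 254 + 692 + 834) / 6 = 484.17.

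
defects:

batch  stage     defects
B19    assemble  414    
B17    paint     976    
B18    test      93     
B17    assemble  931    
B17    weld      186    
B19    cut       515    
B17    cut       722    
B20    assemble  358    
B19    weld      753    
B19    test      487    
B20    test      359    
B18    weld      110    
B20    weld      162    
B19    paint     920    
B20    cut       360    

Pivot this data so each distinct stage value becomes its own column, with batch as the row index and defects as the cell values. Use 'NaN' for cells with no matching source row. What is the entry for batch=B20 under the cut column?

360

The long row with batch=B20, stage=cut has defects=360.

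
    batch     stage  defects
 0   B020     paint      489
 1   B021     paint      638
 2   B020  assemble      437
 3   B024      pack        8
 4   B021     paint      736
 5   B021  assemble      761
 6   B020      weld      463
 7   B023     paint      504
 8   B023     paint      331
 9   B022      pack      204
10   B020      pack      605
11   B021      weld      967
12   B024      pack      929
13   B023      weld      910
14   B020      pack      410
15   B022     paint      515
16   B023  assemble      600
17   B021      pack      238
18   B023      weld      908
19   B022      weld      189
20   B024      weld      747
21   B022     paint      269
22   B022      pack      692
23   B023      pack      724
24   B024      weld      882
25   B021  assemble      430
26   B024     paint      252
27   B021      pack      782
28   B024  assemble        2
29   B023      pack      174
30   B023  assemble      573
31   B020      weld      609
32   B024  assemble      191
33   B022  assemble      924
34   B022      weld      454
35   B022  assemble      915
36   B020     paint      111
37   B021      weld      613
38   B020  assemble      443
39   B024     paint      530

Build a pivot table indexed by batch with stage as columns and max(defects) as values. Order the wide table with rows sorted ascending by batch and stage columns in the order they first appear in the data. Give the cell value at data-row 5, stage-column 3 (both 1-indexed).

With rows sorted ascending by batch, row 5 is batch=B024. stage columns in first-appearance order: paint, assemble, pack, weld; column 3 is pack.
Long rows with batch=B024, stage=pack: max(8, 929) = 929.

929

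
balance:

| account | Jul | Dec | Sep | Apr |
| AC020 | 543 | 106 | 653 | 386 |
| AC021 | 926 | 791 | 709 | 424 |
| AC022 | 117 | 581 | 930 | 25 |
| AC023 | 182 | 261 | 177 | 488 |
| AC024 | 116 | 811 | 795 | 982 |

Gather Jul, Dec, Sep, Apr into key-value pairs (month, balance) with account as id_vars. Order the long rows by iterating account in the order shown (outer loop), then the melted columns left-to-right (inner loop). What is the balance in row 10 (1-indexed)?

581

20 rows total (5 × 4). Row 10: index ⌊(10-1)/4⌋ = 2 into account → AC022; (10-1) mod 4 = 1 into the melted columns → Dec.
So row 10 is (AC022, Dec, 581); balance = 581.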